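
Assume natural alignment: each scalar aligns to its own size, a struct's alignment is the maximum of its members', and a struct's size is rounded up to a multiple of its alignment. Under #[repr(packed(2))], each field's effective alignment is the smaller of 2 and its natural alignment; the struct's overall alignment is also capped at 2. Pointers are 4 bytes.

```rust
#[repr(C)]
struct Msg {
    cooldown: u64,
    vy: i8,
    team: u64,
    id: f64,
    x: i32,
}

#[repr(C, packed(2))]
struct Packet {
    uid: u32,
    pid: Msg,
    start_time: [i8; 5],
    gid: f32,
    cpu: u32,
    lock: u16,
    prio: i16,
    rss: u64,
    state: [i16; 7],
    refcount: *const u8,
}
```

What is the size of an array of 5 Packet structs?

440

Msg: 0..8  cooldown  (8B, 8-aligned); 8..9  vy  (1B, 1-aligned); 9..16  -- padding (7B); 16..24  team  (8B, 8-aligned); 24..32  id  (8B, 8-aligned); 32..36  x  (4B, 4-aligned); 36..40  -- tail padding (4B); sizeof = 40, alignof = 8
0..4  uid  (4B, 2-aligned)
4..44  pid  (40B, 2-aligned)
44..49  start_time  (5B, 1-aligned)
49..50  -- padding (1B)
50..54  gid  (4B, 2-aligned)
54..58  cpu  (4B, 2-aligned)
58..60  lock  (2B, 2-aligned)
60..62  prio  (2B, 2-aligned)
62..70  rss  (8B, 2-aligned)
70..84  state  (14B, 2-aligned)
84..88  refcount  (4B, 2-aligned)
sizeof = 88, alignof = 2
array of 5: 5 × 88 = 440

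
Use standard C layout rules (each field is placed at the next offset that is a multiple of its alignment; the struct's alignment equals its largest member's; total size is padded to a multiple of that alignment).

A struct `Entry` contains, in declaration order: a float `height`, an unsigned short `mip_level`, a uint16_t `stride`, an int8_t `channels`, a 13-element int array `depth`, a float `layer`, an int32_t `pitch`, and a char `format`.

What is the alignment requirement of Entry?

member alignments: height=4, mip_level=2, stride=2, channels=1, depth=4, layer=4, pitch=4, format=1
max = 4

4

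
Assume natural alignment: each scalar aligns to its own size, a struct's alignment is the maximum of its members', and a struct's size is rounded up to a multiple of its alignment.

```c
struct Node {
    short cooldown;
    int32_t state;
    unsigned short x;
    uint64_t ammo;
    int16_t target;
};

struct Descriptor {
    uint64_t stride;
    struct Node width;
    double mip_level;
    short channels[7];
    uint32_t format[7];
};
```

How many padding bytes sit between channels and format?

2

Node: cooldown at 0 (size 2, align 2) → ends 2; pad 2 to align 4 for state; state at 4 (size 4, align 4) → ends 8; x at 8 (size 2, align 2) → ends 10; pad 6 to align 8 for ammo; ammo at 16 (size 8, align 8) → ends 24; target at 24 (size 2, align 2) → ends 26; tail pad 6 to reach multiple of 8; total 32 bytes, alignment 8
stride at 0 (size 8, align 8) → ends 8
width at 8 (size 32, align 8) → ends 40
mip_level at 40 (size 8, align 8) → ends 48
channels at 48 (size 14, align 2) → ends 62
pad 2 to align 4 for format
format at 64 (size 28, align 4) → ends 92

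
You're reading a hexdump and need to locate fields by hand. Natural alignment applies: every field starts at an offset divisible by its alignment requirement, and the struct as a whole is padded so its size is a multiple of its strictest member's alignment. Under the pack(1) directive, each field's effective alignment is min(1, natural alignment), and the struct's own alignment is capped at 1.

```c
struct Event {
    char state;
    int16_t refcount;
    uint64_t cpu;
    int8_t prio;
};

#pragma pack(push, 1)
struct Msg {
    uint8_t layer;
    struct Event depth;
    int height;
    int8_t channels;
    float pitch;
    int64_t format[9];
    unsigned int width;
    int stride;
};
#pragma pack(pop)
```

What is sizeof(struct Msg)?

114

Event: 0..1  state  (1B, 1-aligned); 1..2  -- padding (1B); 2..4  refcount  (2B, 2-aligned); 4..8  -- padding (4B); 8..16  cpu  (8B, 8-aligned); 16..17  prio  (1B, 1-aligned); 17..24  -- tail padding (7B); sizeof = 24, alignof = 8
0..1  layer  (1B, 1-aligned)
1..25  depth  (24B, 1-aligned)
25..29  height  (4B, 1-aligned)
29..30  channels  (1B, 1-aligned)
30..34  pitch  (4B, 1-aligned)
34..106  format  (72B, 1-aligned)
106..110  width  (4B, 1-aligned)
110..114  stride  (4B, 1-aligned)
sizeof = 114, alignof = 1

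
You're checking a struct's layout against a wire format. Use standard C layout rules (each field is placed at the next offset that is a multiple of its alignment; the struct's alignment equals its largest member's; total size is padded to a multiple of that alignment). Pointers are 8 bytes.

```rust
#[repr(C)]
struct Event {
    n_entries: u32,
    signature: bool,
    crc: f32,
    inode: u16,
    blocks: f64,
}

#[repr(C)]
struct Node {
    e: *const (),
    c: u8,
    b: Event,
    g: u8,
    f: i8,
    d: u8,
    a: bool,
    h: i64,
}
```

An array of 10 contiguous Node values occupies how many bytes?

560

Event: @0: n_entries [4B, align 4] → 4; @4: signature [1B, align 1] → 5; +3 pad (align 4); @8: crc [4B, align 4] → 12; @12: inode [2B, align 2] → 14; +2 pad (align 8); @16: blocks [8B, align 8] → 24; size 24, align 8
@0: e [8B, align 8] → 8
@8: c [1B, align 1] → 9
+7 pad (align 8)
@16: b [24B, align 8] → 40
@40: g [1B, align 1] → 41
@41: f [1B, align 1] → 42
@42: d [1B, align 1] → 43
@43: a [1B, align 1] → 44
+4 pad (align 8)
@48: h [8B, align 8] → 56
size 56, align 8
array of 10: 10 × 56 = 560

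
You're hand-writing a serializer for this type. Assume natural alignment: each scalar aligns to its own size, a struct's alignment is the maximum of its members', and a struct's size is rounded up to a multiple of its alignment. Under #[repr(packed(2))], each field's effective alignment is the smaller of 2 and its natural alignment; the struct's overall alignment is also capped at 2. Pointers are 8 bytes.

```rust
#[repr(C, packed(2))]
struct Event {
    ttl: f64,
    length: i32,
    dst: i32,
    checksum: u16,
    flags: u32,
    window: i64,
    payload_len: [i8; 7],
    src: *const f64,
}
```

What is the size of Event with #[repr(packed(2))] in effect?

0..8  ttl  (8B, 2-aligned)
8..12  length  (4B, 2-aligned)
12..16  dst  (4B, 2-aligned)
16..18  checksum  (2B, 2-aligned)
18..22  flags  (4B, 2-aligned)
22..30  window  (8B, 2-aligned)
30..37  payload_len  (7B, 1-aligned)
37..38  -- padding (1B)
38..46  src  (8B, 2-aligned)
sizeof = 46, alignof = 2

46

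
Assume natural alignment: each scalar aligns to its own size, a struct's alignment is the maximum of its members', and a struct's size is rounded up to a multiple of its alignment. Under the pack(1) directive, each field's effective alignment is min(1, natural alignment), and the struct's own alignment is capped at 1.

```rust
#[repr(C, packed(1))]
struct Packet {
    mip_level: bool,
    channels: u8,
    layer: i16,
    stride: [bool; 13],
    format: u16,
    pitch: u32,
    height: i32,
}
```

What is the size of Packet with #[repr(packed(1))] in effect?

@0: mip_level [1B, align 1] → 1
@1: channels [1B, align 1] → 2
@2: layer [2B, align 1] → 4
@4: stride [13B, align 1] → 17
@17: format [2B, align 1] → 19
@19: pitch [4B, align 1] → 23
@23: height [4B, align 1] → 27
size 27, align 1

27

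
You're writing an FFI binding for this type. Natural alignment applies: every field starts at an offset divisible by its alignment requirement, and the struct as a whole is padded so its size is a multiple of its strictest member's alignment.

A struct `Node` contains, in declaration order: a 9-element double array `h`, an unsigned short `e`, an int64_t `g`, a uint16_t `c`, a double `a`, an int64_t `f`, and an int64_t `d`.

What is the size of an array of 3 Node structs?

h at 0 (size 72, align 8) → ends 72
e at 72 (size 2, align 2) → ends 74
pad 6 to align 8 for g
g at 80 (size 8, align 8) → ends 88
c at 88 (size 2, align 2) → ends 90
pad 6 to align 8 for a
a at 96 (size 8, align 8) → ends 104
f at 104 (size 8, align 8) → ends 112
d at 112 (size 8, align 8) → ends 120
total 120 bytes, alignment 8
array of 3: 3 × 120 = 360

360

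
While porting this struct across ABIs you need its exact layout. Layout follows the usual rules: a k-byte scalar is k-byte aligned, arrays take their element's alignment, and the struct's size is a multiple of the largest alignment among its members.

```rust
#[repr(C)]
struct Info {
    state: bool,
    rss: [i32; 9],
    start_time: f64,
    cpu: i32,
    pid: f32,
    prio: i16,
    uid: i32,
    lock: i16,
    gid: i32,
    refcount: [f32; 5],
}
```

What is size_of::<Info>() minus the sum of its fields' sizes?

@0: state [1B, align 1] → 1
+3 pad (align 4)
@4: rss [36B, align 4] → 40
@40: start_time [8B, align 8] → 48
@48: cpu [4B, align 4] → 52
@52: pid [4B, align 4] → 56
@56: prio [2B, align 2] → 58
+2 pad (align 4)
@60: uid [4B, align 4] → 64
@64: lock [2B, align 2] → 66
+2 pad (align 4)
@68: gid [4B, align 4] → 72
@72: refcount [20B, align 4] → 92
+4 tail pad (align 8)
size 96, align 8
data bytes 85, size 96 → padding 11

11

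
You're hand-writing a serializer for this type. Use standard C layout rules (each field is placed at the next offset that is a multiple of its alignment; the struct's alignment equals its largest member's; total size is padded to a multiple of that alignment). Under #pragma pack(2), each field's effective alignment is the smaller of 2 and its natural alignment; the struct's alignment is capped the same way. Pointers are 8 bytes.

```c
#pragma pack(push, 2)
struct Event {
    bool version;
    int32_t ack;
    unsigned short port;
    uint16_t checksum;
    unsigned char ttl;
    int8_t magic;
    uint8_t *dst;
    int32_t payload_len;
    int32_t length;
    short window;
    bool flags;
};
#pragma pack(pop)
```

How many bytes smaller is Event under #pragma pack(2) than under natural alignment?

natural layout:
  version at 0 (size 1, align 1) → ends 1
  pad 3 to align 4 for ack
  ack at 4 (size 4, align 4) → ends 8
  port at 8 (size 2, align 2) → ends 10
  checksum at 10 (size 2, align 2) → ends 12
  ttl at 12 (size 1, align 1) → ends 13
  magic at 13 (size 1, align 1) → ends 14
  pad 2 to align 8 for dst
  dst at 16 (size 8, align 8) → ends 24
  payload_len at 24 (size 4, align 4) → ends 28
  length at 28 (size 4, align 4) → ends 32
  window at 32 (size 2, align 2) → ends 34
  flags at 34 (size 1, align 1) → ends 35
  tail pad 5 to reach multiple of 8
  total 40 bytes, alignment 8
packed(2) layout:
  version at 0 (size 1, align 1) → ends 1
  pad 1 to align 2 for ack
  ack at 2 (size 4, align 2) → ends 6
  port at 6 (size 2, align 2) → ends 8
  checksum at 8 (size 2, align 2) → ends 10
  ttl at 10 (size 1, align 1) → ends 11
  magic at 11 (size 1, align 1) → ends 12
  dst at 12 (size 8, align 2) → ends 20
  payload_len at 20 (size 4, align 2) → ends 24
  length at 24 (size 4, align 2) → ends 28
  window at 28 (size 2, align 2) → ends 30
  flags at 30 (size 1, align 1) → ends 31
  tail pad 1 to reach multiple of 2
  total 32 bytes, alignment 2
40 − 32 = 8

8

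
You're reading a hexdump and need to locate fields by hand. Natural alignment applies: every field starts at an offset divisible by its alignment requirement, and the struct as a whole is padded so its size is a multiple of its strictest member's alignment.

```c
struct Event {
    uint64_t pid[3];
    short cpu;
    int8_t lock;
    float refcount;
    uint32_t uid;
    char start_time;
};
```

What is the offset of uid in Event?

0..24  pid  (24B, 8-aligned)
24..26  cpu  (2B, 2-aligned)
26..27  lock  (1B, 1-aligned)
27..28  -- padding (1B)
28..32  refcount  (4B, 4-aligned)
32..36  uid  (4B, 4-aligned)

32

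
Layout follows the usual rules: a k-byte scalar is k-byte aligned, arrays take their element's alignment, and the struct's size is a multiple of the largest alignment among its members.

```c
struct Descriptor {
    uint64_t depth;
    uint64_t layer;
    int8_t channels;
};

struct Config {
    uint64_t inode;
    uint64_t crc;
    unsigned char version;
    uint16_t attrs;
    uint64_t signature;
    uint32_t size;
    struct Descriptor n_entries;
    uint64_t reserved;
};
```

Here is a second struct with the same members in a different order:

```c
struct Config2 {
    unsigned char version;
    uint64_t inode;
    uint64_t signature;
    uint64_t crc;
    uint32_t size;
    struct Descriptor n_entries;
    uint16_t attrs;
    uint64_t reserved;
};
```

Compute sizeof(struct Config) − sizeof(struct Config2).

-8

Descriptor: 0..8  depth  (8B, 8-aligned); 8..16  layer  (8B, 8-aligned); 16..17  channels  (1B, 1-aligned); 17..24  -- tail padding (7B); sizeof = 24, alignof = 8
0..8  inode  (8B, 8-aligned)
8..16  crc  (8B, 8-aligned)
16..17  version  (1B, 1-aligned)
17..18  -- padding (1B)
18..20  attrs  (2B, 2-aligned)
20..24  -- padding (4B)
24..32  signature  (8B, 8-aligned)
32..36  size  (4B, 4-aligned)
36..40  -- padding (4B)
40..64  n_entries  (24B, 8-aligned)
64..72  reserved  (8B, 8-aligned)
sizeof = 72, alignof = 8
— Config2 —
0..1  version  (1B, 1-aligned)
1..8  -- padding (7B)
8..16  inode  (8B, 8-aligned)
16..24  signature  (8B, 8-aligned)
24..32  crc  (8B, 8-aligned)
32..36  size  (4B, 4-aligned)
36..40  -- padding (4B)
40..64  n_entries  (24B, 8-aligned)
64..66  attrs  (2B, 2-aligned)
66..72  -- padding (6B)
72..80  reserved  (8B, 8-aligned)
sizeof = 80, alignof = 8
72 − 80 = -8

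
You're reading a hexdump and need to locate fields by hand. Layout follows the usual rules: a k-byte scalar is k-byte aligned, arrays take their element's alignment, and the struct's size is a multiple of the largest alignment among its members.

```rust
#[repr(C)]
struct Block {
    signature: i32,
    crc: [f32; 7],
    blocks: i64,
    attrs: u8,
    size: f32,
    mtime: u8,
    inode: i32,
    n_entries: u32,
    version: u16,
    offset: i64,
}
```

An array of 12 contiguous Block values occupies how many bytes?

864

@0: signature [4B, align 4] → 4
@4: crc [28B, align 4] → 32
@32: blocks [8B, align 8] → 40
@40: attrs [1B, align 1] → 41
+3 pad (align 4)
@44: size [4B, align 4] → 48
@48: mtime [1B, align 1] → 49
+3 pad (align 4)
@52: inode [4B, align 4] → 56
@56: n_entries [4B, align 4] → 60
@60: version [2B, align 2] → 62
+2 pad (align 8)
@64: offset [8B, align 8] → 72
size 72, align 8
array of 12: 12 × 72 = 864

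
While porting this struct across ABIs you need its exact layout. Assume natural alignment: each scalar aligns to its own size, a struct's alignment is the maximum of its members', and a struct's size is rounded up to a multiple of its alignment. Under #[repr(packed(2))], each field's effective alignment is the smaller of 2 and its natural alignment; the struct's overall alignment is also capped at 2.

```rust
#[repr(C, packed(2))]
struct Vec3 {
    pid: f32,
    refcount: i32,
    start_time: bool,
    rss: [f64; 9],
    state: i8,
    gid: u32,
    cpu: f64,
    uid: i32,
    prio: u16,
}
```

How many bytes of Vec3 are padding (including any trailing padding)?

pid at 0 (size 4, align 2) → ends 4
refcount at 4 (size 4, align 2) → ends 8
start_time at 8 (size 1, align 1) → ends 9
pad 1 to align 2 for rss
rss at 10 (size 72, align 2) → ends 82
state at 82 (size 1, align 1) → ends 83
pad 1 to align 2 for gid
gid at 84 (size 4, align 2) → ends 88
cpu at 88 (size 8, align 2) → ends 96
uid at 96 (size 4, align 2) → ends 100
prio at 100 (size 2, align 2) → ends 102
total 102 bytes, alignment 2
data bytes 100, size 102 → padding 2

2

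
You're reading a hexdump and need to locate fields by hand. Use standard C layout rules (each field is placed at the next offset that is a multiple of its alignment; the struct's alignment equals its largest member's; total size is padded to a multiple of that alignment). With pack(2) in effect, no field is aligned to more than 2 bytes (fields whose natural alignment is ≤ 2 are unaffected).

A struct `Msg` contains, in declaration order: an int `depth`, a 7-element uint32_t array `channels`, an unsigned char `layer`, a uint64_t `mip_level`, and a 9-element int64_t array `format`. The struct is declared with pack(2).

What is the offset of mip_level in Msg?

34

0..4  depth  (4B, 2-aligned)
4..32  channels  (28B, 2-aligned)
32..33  layer  (1B, 1-aligned)
33..34  -- padding (1B)
34..42  mip_level  (8B, 2-aligned)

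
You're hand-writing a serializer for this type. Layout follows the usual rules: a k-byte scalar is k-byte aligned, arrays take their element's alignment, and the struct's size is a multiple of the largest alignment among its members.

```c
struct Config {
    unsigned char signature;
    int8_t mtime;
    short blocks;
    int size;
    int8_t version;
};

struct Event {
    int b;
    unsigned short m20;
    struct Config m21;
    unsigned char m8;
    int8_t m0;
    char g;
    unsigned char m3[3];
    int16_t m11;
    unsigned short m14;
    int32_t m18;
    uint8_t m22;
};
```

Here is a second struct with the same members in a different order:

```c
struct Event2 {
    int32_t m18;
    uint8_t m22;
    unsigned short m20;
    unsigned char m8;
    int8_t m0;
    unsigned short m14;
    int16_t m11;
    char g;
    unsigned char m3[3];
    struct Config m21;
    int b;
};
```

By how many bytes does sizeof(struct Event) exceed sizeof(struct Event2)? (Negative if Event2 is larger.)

4

Config: signature at 0 (size 1, align 1) → ends 1; mtime at 1 (size 1, align 1) → ends 2; blocks at 2 (size 2, align 2) → ends 4; size at 4 (size 4, align 4) → ends 8; version at 8 (size 1, align 1) → ends 9; tail pad 3 to reach multiple of 4; total 12 bytes, alignment 4
b at 0 (size 4, align 4) → ends 4
m20 at 4 (size 2, align 2) → ends 6
pad 2 to align 4 for m21
m21 at 8 (size 12, align 4) → ends 20
m8 at 20 (size 1, align 1) → ends 21
m0 at 21 (size 1, align 1) → ends 22
g at 22 (size 1, align 1) → ends 23
m3 at 23 (size 3, align 1) → ends 26
m11 at 26 (size 2, align 2) → ends 28
m14 at 28 (size 2, align 2) → ends 30
pad 2 to align 4 for m18
m18 at 32 (size 4, align 4) → ends 36
m22 at 36 (size 1, align 1) → ends 37
tail pad 3 to reach multiple of 4
total 40 bytes, alignment 4
— Event2 —
m18 at 0 (size 4, align 4) → ends 4
m22 at 4 (size 1, align 1) → ends 5
pad 1 to align 2 for m20
m20 at 6 (size 2, align 2) → ends 8
m8 at 8 (size 1, align 1) → ends 9
m0 at 9 (size 1, align 1) → ends 10
m14 at 10 (size 2, align 2) → ends 12
m11 at 12 (size 2, align 2) → ends 14
g at 14 (size 1, align 1) → ends 15
m3 at 15 (size 3, align 1) → ends 18
pad 2 to align 4 for m21
m21 at 20 (size 12, align 4) → ends 32
b at 32 (size 4, align 4) → ends 36
total 36 bytes, alignment 4
40 − 36 = 4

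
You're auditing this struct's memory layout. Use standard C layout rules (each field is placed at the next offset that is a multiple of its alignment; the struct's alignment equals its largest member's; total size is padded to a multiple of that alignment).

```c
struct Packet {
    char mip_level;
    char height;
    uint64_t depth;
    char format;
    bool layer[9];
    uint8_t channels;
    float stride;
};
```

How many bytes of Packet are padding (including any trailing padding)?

@0: mip_level [1B, align 1] → 1
@1: height [1B, align 1] → 2
+6 pad (align 8)
@8: depth [8B, align 8] → 16
@16: format [1B, align 1] → 17
@17: layer [9B, align 1] → 26
@26: channels [1B, align 1] → 27
+1 pad (align 4)
@28: stride [4B, align 4] → 32
size 32, align 8
data bytes 25, size 32 → padding 7

7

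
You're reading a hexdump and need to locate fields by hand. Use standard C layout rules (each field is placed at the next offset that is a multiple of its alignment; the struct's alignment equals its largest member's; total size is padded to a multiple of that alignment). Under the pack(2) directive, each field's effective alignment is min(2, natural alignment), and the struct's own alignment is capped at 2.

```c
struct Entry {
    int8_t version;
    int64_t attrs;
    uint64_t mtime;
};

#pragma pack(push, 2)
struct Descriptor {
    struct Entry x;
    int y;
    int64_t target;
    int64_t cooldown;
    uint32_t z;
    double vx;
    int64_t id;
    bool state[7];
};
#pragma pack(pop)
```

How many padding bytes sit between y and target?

Entry: @0: version [1B, align 1] → 1; +7 pad (align 8); @8: attrs [8B, align 8] → 16; @16: mtime [8B, align 8] → 24; size 24, align 8
@0: x [24B, align 2] → 24
@24: y [4B, align 2] → 28
@28: target [8B, align 2] → 36

0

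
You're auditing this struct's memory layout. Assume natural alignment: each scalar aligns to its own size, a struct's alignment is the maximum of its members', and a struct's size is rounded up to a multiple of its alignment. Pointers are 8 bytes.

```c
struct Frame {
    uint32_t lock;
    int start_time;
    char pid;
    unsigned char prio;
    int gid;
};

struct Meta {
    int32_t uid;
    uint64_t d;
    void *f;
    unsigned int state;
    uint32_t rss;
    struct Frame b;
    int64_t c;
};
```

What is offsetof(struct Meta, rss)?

Frame: 0..4  lock  (4B, 4-aligned); 4..8  start_time  (4B, 4-aligned); 8..9  pid  (1B, 1-aligned); 9..10  prio  (1B, 1-aligned); 10..12  -- padding (2B); 12..16  gid  (4B, 4-aligned); sizeof = 16, alignof = 4
0..4  uid  (4B, 4-aligned)
4..8  -- padding (4B)
8..16  d  (8B, 8-aligned)
16..24  f  (8B, 8-aligned)
24..28  state  (4B, 4-aligned)
28..32  rss  (4B, 4-aligned)

28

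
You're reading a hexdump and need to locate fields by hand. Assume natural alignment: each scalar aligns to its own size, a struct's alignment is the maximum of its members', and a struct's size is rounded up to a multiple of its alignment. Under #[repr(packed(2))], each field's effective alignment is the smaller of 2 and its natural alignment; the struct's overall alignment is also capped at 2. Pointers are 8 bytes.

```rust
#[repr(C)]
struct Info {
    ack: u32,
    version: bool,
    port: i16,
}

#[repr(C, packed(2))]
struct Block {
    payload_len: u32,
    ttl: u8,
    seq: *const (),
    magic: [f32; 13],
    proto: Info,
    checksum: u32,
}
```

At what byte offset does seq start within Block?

Info: 0..4  ack  (4B, 4-aligned); 4..5  version  (1B, 1-aligned); 5..6  -- padding (1B); 6..8  port  (2B, 2-aligned); sizeof = 8, alignof = 4
0..4  payload_len  (4B, 2-aligned)
4..5  ttl  (1B, 1-aligned)
5..6  -- padding (1B)
6..14  seq  (8B, 2-aligned)

6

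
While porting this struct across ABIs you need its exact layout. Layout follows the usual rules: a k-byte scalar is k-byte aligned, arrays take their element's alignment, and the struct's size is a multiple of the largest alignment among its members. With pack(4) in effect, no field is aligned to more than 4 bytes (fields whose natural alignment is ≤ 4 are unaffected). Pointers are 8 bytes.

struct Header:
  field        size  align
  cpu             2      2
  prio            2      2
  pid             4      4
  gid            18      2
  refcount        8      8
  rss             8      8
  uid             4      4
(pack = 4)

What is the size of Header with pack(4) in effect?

0..2  cpu  (2B, 2-aligned)
2..4  prio  (2B, 2-aligned)
4..8  pid  (4B, 4-aligned)
8..26  gid  (18B, 2-aligned)
26..28  -- padding (2B)
28..36  refcount  (8B, 4-aligned)
36..44  rss  (8B, 4-aligned)
44..48  uid  (4B, 4-aligned)
sizeof = 48, alignof = 4

48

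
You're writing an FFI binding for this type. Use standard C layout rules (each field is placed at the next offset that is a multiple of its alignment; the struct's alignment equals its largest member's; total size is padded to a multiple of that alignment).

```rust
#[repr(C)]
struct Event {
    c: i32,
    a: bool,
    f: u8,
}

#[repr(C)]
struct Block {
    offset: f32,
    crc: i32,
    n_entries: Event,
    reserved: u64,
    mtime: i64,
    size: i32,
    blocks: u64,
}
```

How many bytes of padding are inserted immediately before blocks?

Event: @0: c [4B, align 4] → 4; @4: a [1B, align 1] → 5; @5: f [1B, align 1] → 6; +2 tail pad (align 4); size 8, align 4
@0: offset [4B, align 4] → 4
@4: crc [4B, align 4] → 8
@8: n_entries [8B, align 4] → 16
@16: reserved [8B, align 8] → 24
@24: mtime [8B, align 8] → 32
@32: size [4B, align 4] → 36
+4 pad (align 8)
@40: blocks [8B, align 8] → 48

4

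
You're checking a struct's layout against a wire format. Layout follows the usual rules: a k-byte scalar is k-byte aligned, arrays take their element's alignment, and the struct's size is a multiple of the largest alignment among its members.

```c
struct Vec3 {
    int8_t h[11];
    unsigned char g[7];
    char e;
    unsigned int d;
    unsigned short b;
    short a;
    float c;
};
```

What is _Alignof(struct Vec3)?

4

member alignments: h=1, g=1, e=1, d=4, b=2, a=2, c=4
max = 4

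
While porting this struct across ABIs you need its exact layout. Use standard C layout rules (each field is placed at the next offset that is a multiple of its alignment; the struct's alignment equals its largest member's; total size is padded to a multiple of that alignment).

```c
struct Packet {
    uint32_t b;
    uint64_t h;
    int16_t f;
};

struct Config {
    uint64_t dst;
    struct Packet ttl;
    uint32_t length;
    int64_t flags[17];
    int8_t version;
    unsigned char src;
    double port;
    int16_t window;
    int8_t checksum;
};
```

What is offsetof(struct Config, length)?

Packet: 0..4  b  (4B, 4-aligned); 4..8  -- padding (4B); 8..16  h  (8B, 8-aligned); 16..18  f  (2B, 2-aligned); 18..24  -- tail padding (6B); sizeof = 24, alignof = 8
0..8  dst  (8B, 8-aligned)
8..32  ttl  (24B, 8-aligned)
32..36  length  (4B, 4-aligned)

32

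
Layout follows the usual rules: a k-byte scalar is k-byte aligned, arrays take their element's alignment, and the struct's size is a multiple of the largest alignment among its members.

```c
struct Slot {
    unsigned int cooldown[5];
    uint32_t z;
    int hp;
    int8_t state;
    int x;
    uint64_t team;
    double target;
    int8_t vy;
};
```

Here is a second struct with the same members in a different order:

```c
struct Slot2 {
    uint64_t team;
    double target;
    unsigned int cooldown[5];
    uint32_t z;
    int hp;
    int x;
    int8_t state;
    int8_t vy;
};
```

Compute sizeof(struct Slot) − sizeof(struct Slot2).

8

cooldown at 0 (size 20, align 4) → ends 20
z at 20 (size 4, align 4) → ends 24
hp at 24 (size 4, align 4) → ends 28
state at 28 (size 1, align 1) → ends 29
pad 3 to align 4 for x
x at 32 (size 4, align 4) → ends 36
pad 4 to align 8 for team
team at 40 (size 8, align 8) → ends 48
target at 48 (size 8, align 8) → ends 56
vy at 56 (size 1, align 1) → ends 57
tail pad 7 to reach multiple of 8
total 64 bytes, alignment 8
— Slot2 —
team at 0 (size 8, align 8) → ends 8
target at 8 (size 8, align 8) → ends 16
cooldown at 16 (size 20, align 4) → ends 36
z at 36 (size 4, align 4) → ends 40
hp at 40 (size 4, align 4) → ends 44
x at 44 (size 4, align 4) → ends 48
state at 48 (size 1, align 1) → ends 49
vy at 49 (size 1, align 1) → ends 50
tail pad 6 to reach multiple of 8
total 56 bytes, alignment 8
64 − 56 = 8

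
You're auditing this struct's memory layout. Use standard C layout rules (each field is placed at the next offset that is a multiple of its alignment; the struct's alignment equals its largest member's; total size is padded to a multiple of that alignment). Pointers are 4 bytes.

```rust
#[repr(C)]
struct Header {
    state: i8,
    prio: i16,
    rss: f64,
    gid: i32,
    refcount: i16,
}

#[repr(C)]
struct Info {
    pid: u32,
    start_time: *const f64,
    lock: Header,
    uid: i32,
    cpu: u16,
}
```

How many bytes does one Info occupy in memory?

Header: state at 0 (size 1, align 1) → ends 1; pad 1 to align 2 for prio; prio at 2 (size 2, align 2) → ends 4; pad 4 to align 8 for rss; rss at 8 (size 8, align 8) → ends 16; gid at 16 (size 4, align 4) → ends 20; refcount at 20 (size 2, align 2) → ends 22; tail pad 2 to reach multiple of 8; total 24 bytes, alignment 8
pid at 0 (size 4, align 4) → ends 4
start_time at 4 (size 4, align 4) → ends 8
lock at 8 (size 24, align 8) → ends 32
uid at 32 (size 4, align 4) → ends 36
cpu at 36 (size 2, align 2) → ends 38
tail pad 2 to reach multiple of 8
total 40 bytes, alignment 8

40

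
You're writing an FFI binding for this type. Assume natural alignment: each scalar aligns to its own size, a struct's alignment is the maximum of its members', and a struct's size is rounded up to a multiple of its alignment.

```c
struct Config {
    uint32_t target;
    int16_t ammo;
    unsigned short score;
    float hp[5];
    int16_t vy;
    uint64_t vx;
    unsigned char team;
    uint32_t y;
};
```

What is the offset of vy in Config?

@0: target [4B, align 4] → 4
@4: ammo [2B, align 2] → 6
@6: score [2B, align 2] → 8
@8: hp [20B, align 4] → 28
@28: vy [2B, align 2] → 30

28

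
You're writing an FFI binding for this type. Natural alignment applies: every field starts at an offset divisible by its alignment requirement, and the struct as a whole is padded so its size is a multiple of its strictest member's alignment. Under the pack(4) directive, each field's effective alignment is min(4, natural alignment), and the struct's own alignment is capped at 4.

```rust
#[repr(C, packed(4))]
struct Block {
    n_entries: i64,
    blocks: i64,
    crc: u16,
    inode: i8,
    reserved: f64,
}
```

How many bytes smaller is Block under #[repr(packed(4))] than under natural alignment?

natural layout:
  @0: n_entries [8B, align 8] → 8
  @8: blocks [8B, align 8] → 16
  @16: crc [2B, align 2] → 18
  @18: inode [1B, align 1] → 19
  +5 pad (align 8)
  @24: reserved [8B, align 8] → 32
  size 32, align 8
packed(4) layout:
  @0: n_entries [8B, align 4] → 8
  @8: blocks [8B, align 4] → 16
  @16: crc [2B, align 2] → 18
  @18: inode [1B, align 1] → 19
  +1 pad (align 4)
  @20: reserved [8B, align 4] → 28
  size 28, align 4
32 − 28 = 4

4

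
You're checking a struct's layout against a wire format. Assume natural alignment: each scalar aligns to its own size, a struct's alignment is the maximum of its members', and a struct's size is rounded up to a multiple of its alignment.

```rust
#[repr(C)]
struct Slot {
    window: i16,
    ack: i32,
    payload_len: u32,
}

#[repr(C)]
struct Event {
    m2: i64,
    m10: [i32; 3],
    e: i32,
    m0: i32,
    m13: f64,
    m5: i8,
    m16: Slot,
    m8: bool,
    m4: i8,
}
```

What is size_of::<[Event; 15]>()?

Slot: 0..2  window  (2B, 2-aligned); 2..4  -- padding (2B); 4..8  ack  (4B, 4-aligned); 8..12  payload_len  (4B, 4-aligned); sizeof = 12, alignof = 4
0..8  m2  (8B, 8-aligned)
8..20  m10  (12B, 4-aligned)
20..24  e  (4B, 4-aligned)
24..28  m0  (4B, 4-aligned)
28..32  -- padding (4B)
32..40  m13  (8B, 8-aligned)
40..41  m5  (1B, 1-aligned)
41..44  -- padding (3B)
44..56  m16  (12B, 4-aligned)
56..57  m8  (1B, 1-aligned)
57..58  m4  (1B, 1-aligned)
58..64  -- tail padding (6B)
sizeof = 64, alignof = 8
array of 15: 15 × 64 = 960

960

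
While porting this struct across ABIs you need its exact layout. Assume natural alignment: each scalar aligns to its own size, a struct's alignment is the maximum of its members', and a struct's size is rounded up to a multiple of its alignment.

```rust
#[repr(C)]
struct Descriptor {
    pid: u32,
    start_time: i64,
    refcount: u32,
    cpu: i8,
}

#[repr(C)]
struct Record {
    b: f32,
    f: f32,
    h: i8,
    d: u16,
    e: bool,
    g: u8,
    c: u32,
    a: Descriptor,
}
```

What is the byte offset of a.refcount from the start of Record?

Descriptor: pid at 0 (size 4, align 4) → ends 4; pad 4 to align 8 for start_time; start_time at 8 (size 8, align 8) → ends 16; refcount at 16 (size 4, align 4) → ends 20; cpu at 20 (size 1, align 1) → ends 21; tail pad 3 to reach multiple of 8; total 24 bytes, alignment 8
b at 0 (size 4, align 4) → ends 4
f at 4 (size 4, align 4) → ends 8
h at 8 (size 1, align 1) → ends 9
pad 1 to align 2 for d
d at 10 (size 2, align 2) → ends 12
e at 12 (size 1, align 1) → ends 13
g at 13 (size 1, align 1) → ends 14
pad 2 to align 4 for c
c at 16 (size 4, align 4) → ends 20
pad 4 to align 8 for a
a at 24 (size 24, align 8) → ends 48
within Descriptor: refcount at 16
24 + 16 = 40

40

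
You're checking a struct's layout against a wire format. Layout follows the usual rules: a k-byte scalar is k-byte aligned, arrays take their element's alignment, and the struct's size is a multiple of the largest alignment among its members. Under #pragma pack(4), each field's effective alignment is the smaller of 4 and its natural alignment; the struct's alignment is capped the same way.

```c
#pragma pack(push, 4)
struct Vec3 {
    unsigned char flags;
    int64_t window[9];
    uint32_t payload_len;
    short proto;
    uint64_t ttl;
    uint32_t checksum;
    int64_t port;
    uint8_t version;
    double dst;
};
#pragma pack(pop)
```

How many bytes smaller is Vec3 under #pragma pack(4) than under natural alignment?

12

natural layout:
  0..1  flags  (1B, 1-aligned)
  1..8  -- padding (7B)
  8..80  window  (72B, 8-aligned)
  80..84  payload_len  (4B, 4-aligned)
  84..86  proto  (2B, 2-aligned)
  86..88  -- padding (2B)
  88..96  ttl  (8B, 8-aligned)
  96..100  checksum  (4B, 4-aligned)
  100..104  -- padding (4B)
  104..112  port  (8B, 8-aligned)
  112..113  version  (1B, 1-aligned)
  113..120  -- padding (7B)
  120..128  dst  (8B, 8-aligned)
  sizeof = 128, alignof = 8
packed(4) layout:
  0..1  flags  (1B, 1-aligned)
  1..4  -- padding (3B)
  4..76  window  (72B, 4-aligned)
  76..80  payload_len  (4B, 4-aligned)
  80..82  proto  (2B, 2-aligned)
  82..84  -- padding (2B)
  84..92  ttl  (8B, 4-aligned)
  92..96  checksum  (4B, 4-aligned)
  96..104  port  (8B, 4-aligned)
  104..105  version  (1B, 1-aligned)
  105..108  -- padding (3B)
  108..116  dst  (8B, 4-aligned)
  sizeof = 116, alignof = 4
128 − 116 = 12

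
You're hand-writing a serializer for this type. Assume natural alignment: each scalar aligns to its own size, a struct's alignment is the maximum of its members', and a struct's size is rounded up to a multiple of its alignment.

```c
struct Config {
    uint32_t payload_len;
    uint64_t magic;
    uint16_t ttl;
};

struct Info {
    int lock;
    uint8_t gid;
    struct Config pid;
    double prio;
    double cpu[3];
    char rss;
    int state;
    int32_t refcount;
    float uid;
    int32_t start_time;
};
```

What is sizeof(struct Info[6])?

528

Config: @0: payload_len [4B, align 4] → 4; +4 pad (align 8); @8: magic [8B, align 8] → 16; @16: ttl [2B, align 2] → 18; +6 tail pad (align 8); size 24, align 8
@0: lock [4B, align 4] → 4
@4: gid [1B, align 1] → 5
+3 pad (align 8)
@8: pid [24B, align 8] → 32
@32: prio [8B, align 8] → 40
@40: cpu [24B, align 8] → 64
@64: rss [1B, align 1] → 65
+3 pad (align 4)
@68: state [4B, align 4] → 72
@72: refcount [4B, align 4] → 76
@76: uid [4B, align 4] → 80
@80: start_time [4B, align 4] → 84
+4 tail pad (align 8)
size 88, align 8
array of 6: 6 × 88 = 528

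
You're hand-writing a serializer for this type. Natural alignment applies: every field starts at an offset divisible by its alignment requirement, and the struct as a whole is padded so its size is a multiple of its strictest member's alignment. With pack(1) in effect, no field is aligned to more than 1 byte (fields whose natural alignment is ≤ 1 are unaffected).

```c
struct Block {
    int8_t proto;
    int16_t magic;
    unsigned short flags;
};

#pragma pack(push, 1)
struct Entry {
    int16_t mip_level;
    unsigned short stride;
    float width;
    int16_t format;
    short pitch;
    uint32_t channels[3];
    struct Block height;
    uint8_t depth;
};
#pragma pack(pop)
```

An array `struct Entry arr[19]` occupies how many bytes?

Block: proto at 0 (size 1, align 1) → ends 1; pad 1 to align 2 for magic; magic at 2 (size 2, align 2) → ends 4; flags at 4 (size 2, align 2) → ends 6; total 6 bytes, alignment 2
mip_level at 0 (size 2, align 1) → ends 2
stride at 2 (size 2, align 1) → ends 4
width at 4 (size 4, align 1) → ends 8
format at 8 (size 2, align 1) → ends 10
pitch at 10 (size 2, align 1) → ends 12
channels at 12 (size 12, align 1) → ends 24
height at 24 (size 6, align 1) → ends 30
depth at 30 (size 1, align 1) → ends 31
total 31 bytes, alignment 1
array of 19: 19 × 31 = 589

589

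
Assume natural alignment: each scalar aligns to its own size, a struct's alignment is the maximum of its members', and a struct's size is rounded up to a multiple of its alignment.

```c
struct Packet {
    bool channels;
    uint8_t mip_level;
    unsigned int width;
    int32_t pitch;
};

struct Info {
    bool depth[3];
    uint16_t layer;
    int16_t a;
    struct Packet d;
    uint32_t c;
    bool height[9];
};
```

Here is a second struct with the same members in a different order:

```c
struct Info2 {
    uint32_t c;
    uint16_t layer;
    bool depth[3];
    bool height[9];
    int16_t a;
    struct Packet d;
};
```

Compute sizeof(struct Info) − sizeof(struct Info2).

Packet: channels at 0 (size 1, align 1) → ends 1; mip_level at 1 (size 1, align 1) → ends 2; pad 2 to align 4 for width; width at 4 (size 4, align 4) → ends 8; pitch at 8 (size 4, align 4) → ends 12; total 12 bytes, alignment 4
depth at 0 (size 3, align 1) → ends 3
pad 1 to align 2 for layer
layer at 4 (size 2, align 2) → ends 6
a at 6 (size 2, align 2) → ends 8
d at 8 (size 12, align 4) → ends 20
c at 20 (size 4, align 4) → ends 24
height at 24 (size 9, align 1) → ends 33
tail pad 3 to reach multiple of 4
total 36 bytes, alignment 4
— Info2 —
c at 0 (size 4, align 4) → ends 4
layer at 4 (size 2, align 2) → ends 6
depth at 6 (size 3, align 1) → ends 9
height at 9 (size 9, align 1) → ends 18
a at 18 (size 2, align 2) → ends 20
d at 20 (size 12, align 4) → ends 32
total 32 bytes, alignment 4
36 − 32 = 4

4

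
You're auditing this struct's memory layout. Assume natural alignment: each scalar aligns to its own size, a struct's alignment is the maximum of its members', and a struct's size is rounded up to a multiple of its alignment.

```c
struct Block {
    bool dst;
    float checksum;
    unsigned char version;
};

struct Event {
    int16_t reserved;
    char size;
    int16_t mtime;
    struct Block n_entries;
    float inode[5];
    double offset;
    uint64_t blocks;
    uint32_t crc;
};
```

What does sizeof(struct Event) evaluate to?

Block: @0: dst [1B, align 1] → 1; +3 pad (align 4); @4: checksum [4B, align 4] → 8; @8: version [1B, align 1] → 9; +3 tail pad (align 4); size 12, align 4
@0: reserved [2B, align 2] → 2
@2: size [1B, align 1] → 3
+1 pad (align 2)
@4: mtime [2B, align 2] → 6
+2 pad (align 4)
@8: n_entries [12B, align 4] → 20
@20: inode [20B, align 4] → 40
@40: offset [8B, align 8] → 48
@48: blocks [8B, align 8] → 56
@56: crc [4B, align 4] → 60
+4 tail pad (align 8)
size 64, align 8

64 bytes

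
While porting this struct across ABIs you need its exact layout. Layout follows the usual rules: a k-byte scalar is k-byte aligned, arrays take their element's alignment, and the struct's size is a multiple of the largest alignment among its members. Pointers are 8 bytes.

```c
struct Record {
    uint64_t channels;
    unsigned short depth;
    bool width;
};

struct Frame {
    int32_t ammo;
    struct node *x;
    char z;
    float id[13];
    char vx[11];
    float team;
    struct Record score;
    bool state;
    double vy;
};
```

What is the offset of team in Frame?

Record: channels at 0 (size 8, align 8) → ends 8; depth at 8 (size 2, align 2) → ends 10; width at 10 (size 1, align 1) → ends 11; tail pad 5 to reach multiple of 8; total 16 bytes, alignment 8
ammo at 0 (size 4, align 4) → ends 4
pad 4 to align 8 for x
x at 8 (size 8, align 8) → ends 16
z at 16 (size 1, align 1) → ends 17
pad 3 to align 4 for id
id at 20 (size 52, align 4) → ends 72
vx at 72 (size 11, align 1) → ends 83
pad 1 to align 4 for team
team at 84 (size 4, align 4) → ends 88

84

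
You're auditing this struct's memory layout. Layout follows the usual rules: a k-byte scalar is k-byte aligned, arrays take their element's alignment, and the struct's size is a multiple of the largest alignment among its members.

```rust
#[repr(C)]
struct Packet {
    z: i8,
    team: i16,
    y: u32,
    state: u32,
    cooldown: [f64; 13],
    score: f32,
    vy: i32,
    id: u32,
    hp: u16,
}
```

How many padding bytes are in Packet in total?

7

z at 0 (size 1, align 1) → ends 1
pad 1 to align 2 for team
team at 2 (size 2, align 2) → ends 4
y at 4 (size 4, align 4) → ends 8
state at 8 (size 4, align 4) → ends 12
pad 4 to align 8 for cooldown
cooldown at 16 (size 104, align 8) → ends 120
score at 120 (size 4, align 4) → ends 124
vy at 124 (size 4, align 4) → ends 128
id at 128 (size 4, align 4) → ends 132
hp at 132 (size 2, align 2) → ends 134
tail pad 2 to reach multiple of 8
total 136 bytes, alignment 8
data bytes 129, size 136 → padding 7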